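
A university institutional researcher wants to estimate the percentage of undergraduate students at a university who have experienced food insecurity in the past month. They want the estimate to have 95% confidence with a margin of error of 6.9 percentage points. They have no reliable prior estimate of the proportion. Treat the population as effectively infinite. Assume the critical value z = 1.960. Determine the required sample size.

202

With no prior estimate, use p = 0.5, giving p(1−p) = 0.25.
n = z²·p(1−p)/E² = 1.960² × 0.2500 / 0.069² = 3.8416 × 0.2500 / 0.004761 ≈ 201.72.
Rounding up gives n = 202.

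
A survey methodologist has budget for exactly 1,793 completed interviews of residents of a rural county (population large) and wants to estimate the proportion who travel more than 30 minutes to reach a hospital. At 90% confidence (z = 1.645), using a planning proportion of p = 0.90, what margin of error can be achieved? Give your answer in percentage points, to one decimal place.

1.2

SE(p̂) = √[p(1−p)/n] = √[0.0900/1793] = 0.00708.
E = z × SE = 1.645 × 0.00708 = 0.01165, or 1.2 percentage points.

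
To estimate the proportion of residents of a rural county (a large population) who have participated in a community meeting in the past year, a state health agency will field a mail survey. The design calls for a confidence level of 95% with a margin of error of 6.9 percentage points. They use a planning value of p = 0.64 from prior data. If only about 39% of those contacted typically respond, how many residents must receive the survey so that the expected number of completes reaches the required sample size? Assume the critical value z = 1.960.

Completed interviews needed: n₀ = 1.960² × 0.2304 / 0.069² ≈ 185.91 → 186.
At a 39% response rate, contacts needed = 186 / 0.39 ≈ 476.92 → 477.

477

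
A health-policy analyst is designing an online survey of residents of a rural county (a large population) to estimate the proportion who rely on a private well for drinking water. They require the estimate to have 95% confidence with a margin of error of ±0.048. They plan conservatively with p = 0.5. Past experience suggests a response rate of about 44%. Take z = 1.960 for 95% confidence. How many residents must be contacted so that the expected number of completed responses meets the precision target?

948

Completed interviews needed: n₀ = 1.960² × 0.2500 / 0.048² ≈ 416.84 → 417.
At a 44% response rate, contacts needed = 417 / 0.44 ≈ 947.73 → 948.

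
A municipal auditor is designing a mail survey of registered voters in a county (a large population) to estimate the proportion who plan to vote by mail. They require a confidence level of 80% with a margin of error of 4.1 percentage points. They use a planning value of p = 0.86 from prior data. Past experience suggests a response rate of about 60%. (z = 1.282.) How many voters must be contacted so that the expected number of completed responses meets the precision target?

Completed interviews needed: n₀ = 1.282² × 0.1204 / 0.041² ≈ 117.72 → 118.
At a 60% response rate, contacts needed = 118 / 0.60 ≈ 196.67 → 197.

197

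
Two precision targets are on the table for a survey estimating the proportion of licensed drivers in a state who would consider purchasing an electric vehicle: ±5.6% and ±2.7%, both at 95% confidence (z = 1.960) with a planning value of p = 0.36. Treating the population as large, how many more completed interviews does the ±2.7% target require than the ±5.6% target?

At ±5.6%: n = 1.960² × 0.2304 / 0.056² ≈ 282.24 → 283.
At ±2.7%: n = 1.960² × 0.2304 / 0.027² ≈ 1214.14 → 1215.
Additional respondents: 1215 − 283 = 932.

932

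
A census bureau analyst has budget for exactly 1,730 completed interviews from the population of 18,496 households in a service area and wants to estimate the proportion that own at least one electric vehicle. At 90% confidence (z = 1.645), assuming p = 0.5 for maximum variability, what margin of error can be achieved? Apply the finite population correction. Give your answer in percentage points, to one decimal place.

1.9

Finite-population factor: (N−n)/(N−1) = (18496−1730)/(18496−1) = 0.9065.
SE(p̂) = √[p(1−p)/n · (N−n)/(N−1)] = √[0.2500/1730 × 0.9065] = 0.01145.
E = z × SE = 1.645 × 0.01145 = 0.01883 ≈ 1.9 percentage points.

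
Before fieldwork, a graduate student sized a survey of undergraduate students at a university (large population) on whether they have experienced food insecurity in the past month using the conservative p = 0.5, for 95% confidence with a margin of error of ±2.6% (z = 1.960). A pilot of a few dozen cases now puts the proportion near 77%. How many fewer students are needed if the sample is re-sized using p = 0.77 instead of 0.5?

Conservative (p = 0.5): n = 1.960² × 0.25 / 0.026² ≈ 1420.71 → 1421.
Using p = 0.77: p(1−p) = 0.1771, so n = 1.960² × 0.1771 / 0.026² ≈ 1006.43 → 1007.
Reduction: 1421 − 1007 = 414.

414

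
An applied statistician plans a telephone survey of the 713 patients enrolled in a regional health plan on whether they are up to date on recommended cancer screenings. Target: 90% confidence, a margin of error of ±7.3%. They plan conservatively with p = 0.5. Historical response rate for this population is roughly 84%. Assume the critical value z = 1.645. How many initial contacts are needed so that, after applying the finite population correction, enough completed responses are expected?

Completed interviews needed (unadjusted): n₀ = 1.645² × 0.2500 / 0.073² ≈ 126.95 → 127.
FPC for N = 713: n = 127 / (1 + 126/713) = 127 / 1.1767 ≈ 107.93 → 108.
At an 84% response rate, contacts needed = 108 / 0.84 ≈ 128.57 → 129.

129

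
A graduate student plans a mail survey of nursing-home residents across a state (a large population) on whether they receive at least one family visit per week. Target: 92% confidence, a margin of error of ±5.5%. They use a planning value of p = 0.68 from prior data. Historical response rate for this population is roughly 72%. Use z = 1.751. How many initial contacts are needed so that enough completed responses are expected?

Completed interviews needed: n₀ = 1.751² × 0.2176 / 0.055² ≈ 220.55 → 221.
At a 72% response rate, contacts needed = 221 / 0.72 ≈ 306.94 → 307.

307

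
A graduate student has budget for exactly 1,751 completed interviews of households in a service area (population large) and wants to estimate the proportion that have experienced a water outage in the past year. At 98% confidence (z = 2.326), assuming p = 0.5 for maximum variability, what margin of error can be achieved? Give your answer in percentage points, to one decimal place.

SE(p̂) = √[p(1−p)/n] = √[0.2500/1751] = 0.01195.
E = z × SE = 2.326 × 0.01195 = 0.02779, or 2.8 percentage points.

2.8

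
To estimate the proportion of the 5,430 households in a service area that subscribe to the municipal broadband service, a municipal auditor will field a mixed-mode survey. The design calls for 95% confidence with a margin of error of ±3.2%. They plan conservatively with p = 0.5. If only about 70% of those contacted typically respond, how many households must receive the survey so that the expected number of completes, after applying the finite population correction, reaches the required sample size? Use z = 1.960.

Completed interviews needed (unadjusted): n₀ = 1.960² × 0.2500 / 0.032² ≈ 937.89 → 938.
FPC for N = 5,430: n = 938 / (1 + 937/5430) = 938 / 1.1726 ≈ 799.96 → 800.
At a 70% response rate, contacts needed = 800 / 0.70 ≈ 1142.86 → 1143.

1143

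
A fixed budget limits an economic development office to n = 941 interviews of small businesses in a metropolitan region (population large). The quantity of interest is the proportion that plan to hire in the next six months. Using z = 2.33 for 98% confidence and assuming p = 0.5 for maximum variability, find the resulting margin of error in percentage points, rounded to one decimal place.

SE(p̂) = √[p(1−p)/n] = √[0.2500/941] = 0.01630.
E = z × SE = 2.33 × 0.01630 = 0.03798, or 3.8 percentage points.

3.8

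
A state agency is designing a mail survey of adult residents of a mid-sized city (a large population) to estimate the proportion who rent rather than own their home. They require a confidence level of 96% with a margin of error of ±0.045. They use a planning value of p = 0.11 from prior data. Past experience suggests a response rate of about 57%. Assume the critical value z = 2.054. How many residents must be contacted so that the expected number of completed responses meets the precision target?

Completed interviews needed: n₀ = 2.054² × 0.0979 / 0.045² ≈ 203.97 → 204.
At a 57% response rate, contacts needed = 204 / 0.57 ≈ 357.89 → 358.

358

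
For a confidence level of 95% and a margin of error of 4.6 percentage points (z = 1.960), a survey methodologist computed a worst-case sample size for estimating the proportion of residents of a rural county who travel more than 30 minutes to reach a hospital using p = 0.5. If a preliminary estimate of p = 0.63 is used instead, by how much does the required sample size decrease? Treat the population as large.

Conservative (p = 0.5): n = 1.960² × 0.25 / 0.046² ≈ 453.88 → 454.
Using p = 0.63: p(1−p) = 0.2331, so n = 1.960² × 0.2331 / 0.046² ≈ 423.19 → 424.
Reduction: 454 − 424 = 30.

30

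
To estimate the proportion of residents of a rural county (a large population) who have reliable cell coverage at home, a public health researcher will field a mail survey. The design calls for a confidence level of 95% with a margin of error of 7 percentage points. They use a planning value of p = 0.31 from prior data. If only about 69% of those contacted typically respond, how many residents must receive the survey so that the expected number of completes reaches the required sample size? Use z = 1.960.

244

Completed interviews needed: n₀ = 1.960² × 0.2139 / 0.070² ≈ 167.70 → 168.
At a 69% response rate, contacts needed = 168 / 0.69 ≈ 243.48 → 244.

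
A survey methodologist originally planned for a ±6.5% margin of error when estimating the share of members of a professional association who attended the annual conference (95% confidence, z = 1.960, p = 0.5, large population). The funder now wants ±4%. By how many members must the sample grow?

373

At ±6.5%: n = 1.960² × 0.2500 / 0.065² ≈ 227.31 → 228.
At ±4%: n = 1.960² × 0.2500 / 0.040² ≈ 600.25 → 601.
Additional respondents: 601 − 228 = 373.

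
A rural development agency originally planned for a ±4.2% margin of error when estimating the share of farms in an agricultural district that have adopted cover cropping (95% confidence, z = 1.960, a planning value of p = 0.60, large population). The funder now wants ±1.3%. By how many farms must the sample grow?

At ±4.2%: n = 1.960² × 0.2400 / 0.042² ≈ 522.67 → 523.
At ±1.3%: n = 1.960² × 0.2400 / 0.013² ≈ 5455.53 → 5456.
Additional respondents: 5456 − 523 = 4933.

4933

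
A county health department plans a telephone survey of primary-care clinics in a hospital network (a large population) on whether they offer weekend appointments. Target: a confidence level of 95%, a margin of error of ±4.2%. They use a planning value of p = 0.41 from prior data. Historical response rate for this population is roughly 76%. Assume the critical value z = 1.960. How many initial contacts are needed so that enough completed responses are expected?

694

Completed interviews needed: n₀ = 1.960² × 0.2419 / 0.042² ≈ 526.80 → 527.
At a 76% response rate, contacts needed = 527 / 0.76 ≈ 693.42 → 694.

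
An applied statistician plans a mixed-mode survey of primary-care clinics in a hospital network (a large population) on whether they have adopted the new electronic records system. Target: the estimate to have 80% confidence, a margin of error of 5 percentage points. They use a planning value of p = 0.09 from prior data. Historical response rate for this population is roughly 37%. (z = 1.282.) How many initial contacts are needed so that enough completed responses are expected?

Completed interviews needed: n₀ = 1.282² × 0.0819 / 0.050² ≈ 53.84 → 54.
At a 37% response rate, contacts needed = 54 / 0.37 ≈ 145.95 → 146.

146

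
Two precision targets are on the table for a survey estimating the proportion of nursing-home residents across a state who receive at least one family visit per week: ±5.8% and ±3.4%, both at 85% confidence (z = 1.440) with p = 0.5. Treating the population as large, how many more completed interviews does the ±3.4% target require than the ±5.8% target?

At ±5.8%: n = 1.440² × 0.2500 / 0.058² ≈ 154.10 → 155.
At ±3.4%: n = 1.440² × 0.2500 / 0.034² ≈ 448.44 → 449.
Additional respondents: 449 − 155 = 294.

294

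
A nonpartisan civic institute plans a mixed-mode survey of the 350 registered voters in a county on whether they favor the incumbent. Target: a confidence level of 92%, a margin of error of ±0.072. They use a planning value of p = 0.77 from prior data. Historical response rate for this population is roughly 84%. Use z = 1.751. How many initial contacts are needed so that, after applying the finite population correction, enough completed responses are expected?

Completed interviews needed (unadjusted): n₀ = 1.751² × 0.1771 / 0.072² ≈ 104.74 → 105.
FPC for N = 350: n = 105 / (1 + 104/350) = 105 / 1.2971 ≈ 80.95 → 81.
At an 84% response rate, contacts needed = 81 / 0.84 ≈ 96.43 → 97.

97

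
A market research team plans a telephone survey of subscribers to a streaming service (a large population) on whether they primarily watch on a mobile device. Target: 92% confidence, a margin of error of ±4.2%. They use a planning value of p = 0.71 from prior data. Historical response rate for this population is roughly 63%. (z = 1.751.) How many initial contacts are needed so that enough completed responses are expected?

569

Completed interviews needed: n₀ = 1.751² × 0.2059 / 0.042² ≈ 357.87 → 358.
At a 63% response rate, contacts needed = 358 / 0.63 ≈ 568.25 → 569.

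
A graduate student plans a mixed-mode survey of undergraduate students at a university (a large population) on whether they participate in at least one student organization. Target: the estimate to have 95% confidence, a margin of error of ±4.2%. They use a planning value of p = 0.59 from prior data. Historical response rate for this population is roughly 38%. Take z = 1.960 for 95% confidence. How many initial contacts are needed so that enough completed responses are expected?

1387

Completed interviews needed: n₀ = 1.960² × 0.2419 / 0.042² ≈ 526.80 → 527.
At a 38% response rate, contacts needed = 527 / 0.38 ≈ 1386.84 → 1387.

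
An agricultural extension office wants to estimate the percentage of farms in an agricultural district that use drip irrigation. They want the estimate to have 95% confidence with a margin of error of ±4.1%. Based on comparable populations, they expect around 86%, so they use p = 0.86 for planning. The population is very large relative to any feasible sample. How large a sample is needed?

For 95% confidence, z = 1.960.
With p = 0.86, p(1−p) = 0.1204.
n = z²·p(1−p)/E² = 1.960² × 0.1204 / 0.041² = 3.8416 × 0.1204 / 0.001681 ≈ 275.15.
Rounding up gives n = 276.

276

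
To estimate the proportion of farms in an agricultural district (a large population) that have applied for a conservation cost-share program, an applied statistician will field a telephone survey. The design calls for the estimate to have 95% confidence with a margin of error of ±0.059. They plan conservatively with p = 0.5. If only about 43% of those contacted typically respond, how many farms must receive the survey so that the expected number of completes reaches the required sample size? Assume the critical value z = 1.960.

642

Completed interviews needed: n₀ = 1.960² × 0.2500 / 0.059² ≈ 275.90 → 276.
At a 43% response rate, contacts needed = 276 / 0.43 ≈ 641.86 → 642.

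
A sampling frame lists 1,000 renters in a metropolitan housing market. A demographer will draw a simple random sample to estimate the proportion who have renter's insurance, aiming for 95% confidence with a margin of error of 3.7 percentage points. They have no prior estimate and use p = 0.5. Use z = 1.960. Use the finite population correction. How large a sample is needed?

413

Unadjusted: n₀ = 1.960² × 0.50 × 0.50 / 0.037² ≈ 701.53, so n₀ = 702.
Finite population correction with N = 1,000: n = n₀ / (1 + (n₀−1)/N) = 702 / (1 + 701/1000) = 702 / 1.7010 ≈ 412.70.
Rounding up, n = 413.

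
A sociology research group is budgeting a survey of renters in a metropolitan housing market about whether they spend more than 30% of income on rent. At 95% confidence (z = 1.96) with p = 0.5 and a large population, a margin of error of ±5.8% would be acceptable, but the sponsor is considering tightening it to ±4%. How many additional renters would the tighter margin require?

At ±5.8%: n = 1.96² × 0.2500 / 0.058² ≈ 285.49 → 286.
At ±4%: n = 1.96² × 0.2500 / 0.040² ≈ 600.25 → 601.
Additional respondents: 601 − 286 = 315.

315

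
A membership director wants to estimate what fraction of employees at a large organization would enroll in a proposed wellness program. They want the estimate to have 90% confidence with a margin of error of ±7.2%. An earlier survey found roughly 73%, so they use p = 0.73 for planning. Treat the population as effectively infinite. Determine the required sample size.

For 90% confidence, z = 1.645.
With p = 0.73, p(1−p) = 0.1971.
n = z²·p(1−p)/E² = 1.645² × 0.1971 / 0.072² = 2.7060 × 0.1971 / 0.005184 ≈ 102.89.
Rounding up gives n = 103.

103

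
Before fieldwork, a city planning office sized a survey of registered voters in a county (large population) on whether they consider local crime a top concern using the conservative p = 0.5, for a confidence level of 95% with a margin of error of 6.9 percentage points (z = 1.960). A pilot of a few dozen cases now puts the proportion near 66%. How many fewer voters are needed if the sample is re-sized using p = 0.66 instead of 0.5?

Conservative (p = 0.5): n = 1.960² × 0.25 / 0.069² ≈ 201.72 → 202.
Using p = 0.66: p(1−p) = 0.2244, so n = 1.960² × 0.2244 / 0.069² ≈ 181.07 → 182.
Reduction: 202 − 182 = 20.

20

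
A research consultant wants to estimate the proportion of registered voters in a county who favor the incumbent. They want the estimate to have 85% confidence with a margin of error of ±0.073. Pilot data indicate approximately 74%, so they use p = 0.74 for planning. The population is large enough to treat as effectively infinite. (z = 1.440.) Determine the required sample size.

75

With p = 0.74, p(1−p) = 0.1924.
n = z²·p(1−p)/E² = 1.440² × 0.1924 / 0.073² = 2.0736 × 0.1924 / 0.005329 ≈ 74.87.
Rounding up gives n = 75.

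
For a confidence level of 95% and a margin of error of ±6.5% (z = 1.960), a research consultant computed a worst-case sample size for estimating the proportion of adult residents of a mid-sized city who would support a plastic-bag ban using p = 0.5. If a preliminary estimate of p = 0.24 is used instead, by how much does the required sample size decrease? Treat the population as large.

62

Conservative (p = 0.5): n = 1.960² × 0.25 / 0.065² ≈ 227.31 → 228.
Using p = 0.24: p(1−p) = 0.1824, so n = 1.960² × 0.1824 / 0.065² ≈ 165.85 → 166.
Reduction: 228 − 166 = 62.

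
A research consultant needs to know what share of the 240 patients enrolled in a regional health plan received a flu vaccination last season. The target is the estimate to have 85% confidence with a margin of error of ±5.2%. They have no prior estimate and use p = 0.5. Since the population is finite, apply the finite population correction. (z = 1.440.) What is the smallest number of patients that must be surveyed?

Unadjusted: n₀ = 1.440² × 0.50 × 0.50 / 0.052² ≈ 191.72, so n₀ = 192.
Finite population correction with N = 240: n = n₀ / (1 + (n₀−1)/N) = 192 / (1 + 191/240) = 192 / 1.7958 ≈ 106.91.
Rounding up, n = 107.

107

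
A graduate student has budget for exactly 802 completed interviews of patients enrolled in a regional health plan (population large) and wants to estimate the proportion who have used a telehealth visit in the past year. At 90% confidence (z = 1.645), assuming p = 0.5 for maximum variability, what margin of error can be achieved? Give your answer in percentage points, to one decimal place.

2.9

SE(p̂) = √[p(1−p)/n] = √[0.2500/802] = 0.01766.
E = z × SE = 1.645 × 0.01766 = 0.02904, or 2.9 percentage points.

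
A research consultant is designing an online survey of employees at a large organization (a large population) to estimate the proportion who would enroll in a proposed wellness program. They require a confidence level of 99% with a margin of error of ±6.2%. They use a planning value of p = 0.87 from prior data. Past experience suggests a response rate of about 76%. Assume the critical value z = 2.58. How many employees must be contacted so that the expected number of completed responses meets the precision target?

Completed interviews needed: n₀ = 2.58² × 0.1131 / 0.062² ≈ 195.85 → 196.
At a 76% response rate, contacts needed = 196 / 0.76 ≈ 257.89 → 258.

258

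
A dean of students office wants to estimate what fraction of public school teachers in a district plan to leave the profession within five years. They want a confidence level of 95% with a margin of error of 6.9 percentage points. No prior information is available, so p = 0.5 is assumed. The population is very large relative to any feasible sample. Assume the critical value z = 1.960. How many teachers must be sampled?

With p = 0.5, p(1−p) = 0.25.
n = z²·p(1−p)/E² = 1.960² × 0.2500 / 0.069² = 3.8416 × 0.2500 / 0.004761 ≈ 201.72.
Rounding up gives n = 202.

202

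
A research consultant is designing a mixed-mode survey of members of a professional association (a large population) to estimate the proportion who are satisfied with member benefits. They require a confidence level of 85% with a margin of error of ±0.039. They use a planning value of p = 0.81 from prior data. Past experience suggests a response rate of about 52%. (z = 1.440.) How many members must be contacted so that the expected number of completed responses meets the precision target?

Completed interviews needed: n₀ = 1.440² × 0.1539 / 0.039² ≈ 209.81 → 210.
At a 52% response rate, contacts needed = 210 / 0.52 ≈ 403.85 → 404.

404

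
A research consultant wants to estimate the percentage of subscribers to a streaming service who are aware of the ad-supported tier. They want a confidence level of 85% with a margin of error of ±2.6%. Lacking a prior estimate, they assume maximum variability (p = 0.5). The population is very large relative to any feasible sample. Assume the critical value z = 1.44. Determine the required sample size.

767

With p = 0.5, p(1−p) = 0.25.
n = z²·p(1−p)/E² = 1.44² × 0.2500 / 0.026² = 2.0736 × 0.2500 / 0.000676 ≈ 766.86.
Rounding up gives n = 767.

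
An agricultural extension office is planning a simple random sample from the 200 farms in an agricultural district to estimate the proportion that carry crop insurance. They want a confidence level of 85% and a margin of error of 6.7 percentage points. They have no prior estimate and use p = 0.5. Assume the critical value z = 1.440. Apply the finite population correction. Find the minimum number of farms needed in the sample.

74

Unadjusted: n₀ = 1.440² × 0.50 × 0.50 / 0.067² ≈ 115.48, so n₀ = 116.
Finite population correction with N = 200: n = n₀ / (1 + (n₀−1)/N) = 116 / (1 + 115/200) = 116 / 1.5750 ≈ 73.65.
Rounding up, n = 74.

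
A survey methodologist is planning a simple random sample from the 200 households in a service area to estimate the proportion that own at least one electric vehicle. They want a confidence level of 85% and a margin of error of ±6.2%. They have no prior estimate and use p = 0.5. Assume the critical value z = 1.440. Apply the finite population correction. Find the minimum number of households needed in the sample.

Unadjusted: n₀ = 1.440² × 0.50 × 0.50 / 0.062² ≈ 134.86, so n₀ = 135.
Finite population correction with N = 200: n = n₀ / (1 + (n₀−1)/N) = 135 / (1 + 134/200) = 135 / 1.6700 ≈ 80.84.
Rounding up, n = 81.

81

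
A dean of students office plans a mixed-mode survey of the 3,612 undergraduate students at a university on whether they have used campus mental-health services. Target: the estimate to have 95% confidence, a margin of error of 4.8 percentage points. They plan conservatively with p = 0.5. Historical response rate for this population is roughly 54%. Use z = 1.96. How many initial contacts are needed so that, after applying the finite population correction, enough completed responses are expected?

Completed interviews needed (unadjusted): n₀ = 1.96² × 0.2500 / 0.048² ≈ 416.84 → 417.
FPC for N = 3,612: n = 417 / (1 + 416/3612) = 417 / 1.1152 ≈ 373.93 → 374.
At a 54% response rate, contacts needed = 374 / 0.54 ≈ 692.59 → 693.

693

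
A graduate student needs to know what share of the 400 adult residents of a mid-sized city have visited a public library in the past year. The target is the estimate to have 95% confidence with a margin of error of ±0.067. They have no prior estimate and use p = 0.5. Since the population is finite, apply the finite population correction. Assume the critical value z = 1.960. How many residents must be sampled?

Unadjusted: n₀ = 1.960² × 0.50 × 0.50 / 0.067² ≈ 213.95, so n₀ = 214.
Finite population correction with N = 400: n = n₀ / (1 + (n₀−1)/N) = 214 / (1 + 213/400) = 214 / 1.5325 ≈ 139.64.
Rounding up, n = 140.

140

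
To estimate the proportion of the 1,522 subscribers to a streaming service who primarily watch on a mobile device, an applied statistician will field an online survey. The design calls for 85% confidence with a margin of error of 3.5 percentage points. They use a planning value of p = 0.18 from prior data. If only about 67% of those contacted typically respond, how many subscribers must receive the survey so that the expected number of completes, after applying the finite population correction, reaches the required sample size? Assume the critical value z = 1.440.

321

Completed interviews needed (unadjusted): n₀ = 1.440² × 0.1476 / 0.035² ≈ 249.85 → 250.
FPC for N = 1,522: n = 250 / (1 + 249/1522) = 250 / 1.1636 ≈ 214.85 → 215.
At a 67% response rate, contacts needed = 215 / 0.67 ≈ 320.90 → 321.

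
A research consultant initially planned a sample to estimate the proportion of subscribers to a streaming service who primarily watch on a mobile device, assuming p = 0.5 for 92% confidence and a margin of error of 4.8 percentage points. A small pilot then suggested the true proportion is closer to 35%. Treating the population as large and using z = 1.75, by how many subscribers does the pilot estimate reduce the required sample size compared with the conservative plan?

Conservative (p = 0.5): n = 1.75² × 0.25 / 0.048² ≈ 332.30 → 333.
Using p = 0.35: p(1−p) = 0.2275, so n = 1.75² × 0.2275 / 0.048² ≈ 302.40 → 303.
Reduction: 333 − 303 = 30.

30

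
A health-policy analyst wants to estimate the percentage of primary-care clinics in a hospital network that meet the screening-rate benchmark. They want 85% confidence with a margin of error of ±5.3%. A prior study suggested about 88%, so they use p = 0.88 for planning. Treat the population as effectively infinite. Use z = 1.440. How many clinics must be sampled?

With p = 0.88, p(1−p) = 0.1056.
n = z²·p(1−p)/E² = 1.440² × 0.1056 / 0.053² = 2.0736 × 0.1056 / 0.002809 ≈ 77.95.
Rounding up gives n = 78.

78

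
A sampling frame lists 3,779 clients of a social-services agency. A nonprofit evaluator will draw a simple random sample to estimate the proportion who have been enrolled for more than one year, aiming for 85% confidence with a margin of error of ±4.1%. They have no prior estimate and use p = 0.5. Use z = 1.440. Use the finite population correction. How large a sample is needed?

Unadjusted: n₀ = 1.440² × 0.50 × 0.50 / 0.041² ≈ 308.39, so n₀ = 309.
Finite population correction with N = 3,779: n = n₀ / (1 + (n₀−1)/N) = 309 / (1 + 308/3779) = 309 / 1.0815 ≈ 285.71.
Rounding up, n = 286.

286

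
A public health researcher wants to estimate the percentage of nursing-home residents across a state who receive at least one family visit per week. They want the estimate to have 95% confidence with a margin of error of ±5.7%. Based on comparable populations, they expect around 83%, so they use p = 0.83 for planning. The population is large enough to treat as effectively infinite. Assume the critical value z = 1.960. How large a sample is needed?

With p = 0.83, p(1−p) = 0.1411.
n = z²·p(1−p)/E² = 1.960² × 0.1411 / 0.057² = 3.8416 × 0.1411 / 0.003249 ≈ 166.84.
Rounding up gives n = 167.

167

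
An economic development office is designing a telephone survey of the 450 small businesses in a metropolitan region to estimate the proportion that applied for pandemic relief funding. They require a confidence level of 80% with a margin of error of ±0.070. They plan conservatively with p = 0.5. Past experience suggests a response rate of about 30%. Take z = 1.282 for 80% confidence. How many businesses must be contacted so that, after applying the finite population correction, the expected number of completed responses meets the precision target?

Completed interviews needed (unadjusted): n₀ = 1.282² × 0.2500 / 0.070² ≈ 83.85 → 84.
FPC for N = 450: n = 84 / (1 + 83/450) = 84 / 1.1844 ≈ 70.92 → 71.
At a 30% response rate, contacts needed = 71 / 0.30 ≈ 236.67 → 237.

237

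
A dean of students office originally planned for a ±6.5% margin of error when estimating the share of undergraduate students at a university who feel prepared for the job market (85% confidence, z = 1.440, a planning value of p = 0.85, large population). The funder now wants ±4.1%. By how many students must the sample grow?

95

At ±6.5%: n = 1.440² × 0.1275 / 0.065² ≈ 62.58 → 63.
At ±4.1%: n = 1.440² × 0.1275 / 0.041² ≈ 157.28 → 158.
Additional respondents: 158 − 63 = 95.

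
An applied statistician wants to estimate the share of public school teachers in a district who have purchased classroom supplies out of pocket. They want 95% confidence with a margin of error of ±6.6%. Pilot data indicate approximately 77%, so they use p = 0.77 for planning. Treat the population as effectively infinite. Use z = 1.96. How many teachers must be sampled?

With p = 0.77, p(1−p) = 0.1771.
n = z²·p(1−p)/E² = 1.96² × 0.1771 / 0.066² = 3.8416 × 0.1771 / 0.004356 ≈ 156.19.
Rounding up gives n = 157.

157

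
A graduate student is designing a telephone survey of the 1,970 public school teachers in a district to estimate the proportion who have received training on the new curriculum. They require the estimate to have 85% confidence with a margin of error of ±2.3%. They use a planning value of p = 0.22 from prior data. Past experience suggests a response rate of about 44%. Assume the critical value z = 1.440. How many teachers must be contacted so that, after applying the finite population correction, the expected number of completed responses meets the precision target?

Completed interviews needed (unadjusted): n₀ = 1.440² × 0.1716 / 0.023² ≈ 672.65 → 673.
FPC for N = 1,970: n = 673 / (1 + 672/1970) = 673 / 1.3411 ≈ 501.82 → 502.
At a 44% response rate, contacts needed = 502 / 0.44 ≈ 1140.91 → 1141.

1141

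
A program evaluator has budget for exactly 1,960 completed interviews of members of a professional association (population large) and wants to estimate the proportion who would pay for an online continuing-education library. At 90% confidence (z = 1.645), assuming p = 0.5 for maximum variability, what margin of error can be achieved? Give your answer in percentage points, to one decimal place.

1.9

SE(p̂) = √[p(1−p)/n] = √[0.2500/1960] = 0.01129.
E = z × SE = 1.645 × 0.01129 = 0.01858, or 1.9 percentage points.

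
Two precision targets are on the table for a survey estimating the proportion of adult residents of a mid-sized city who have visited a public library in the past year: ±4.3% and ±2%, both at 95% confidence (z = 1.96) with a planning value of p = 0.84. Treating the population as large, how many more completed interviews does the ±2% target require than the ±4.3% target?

1011

At ±4.3%: n = 1.96² × 0.1344 / 0.043² ≈ 279.24 → 280.
At ±2%: n = 1.96² × 0.1344 / 0.020² ≈ 1290.78 → 1291.
Additional respondents: 1291 − 280 = 1011.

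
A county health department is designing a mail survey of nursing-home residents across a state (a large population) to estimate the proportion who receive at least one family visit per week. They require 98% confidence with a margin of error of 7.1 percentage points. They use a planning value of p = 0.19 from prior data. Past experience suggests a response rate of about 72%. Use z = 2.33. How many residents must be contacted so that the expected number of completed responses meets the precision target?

Completed interviews needed: n₀ = 2.33² × 0.1539 / 0.071² ≈ 165.74 → 166.
At a 72% response rate, contacts needed = 166 / 0.72 ≈ 230.56 → 231.

231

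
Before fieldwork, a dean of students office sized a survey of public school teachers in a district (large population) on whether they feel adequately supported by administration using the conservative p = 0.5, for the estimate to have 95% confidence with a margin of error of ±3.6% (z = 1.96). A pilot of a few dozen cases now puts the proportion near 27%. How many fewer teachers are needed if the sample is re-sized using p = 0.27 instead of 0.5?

Conservative (p = 0.5): n = 1.96² × 0.25 / 0.036² ≈ 741.05 → 742.
Using p = 0.27: p(1−p) = 0.1971, so n = 1.96² × 0.1971 / 0.036² ≈ 584.24 → 585.
Reduction: 742 − 585 = 157.

157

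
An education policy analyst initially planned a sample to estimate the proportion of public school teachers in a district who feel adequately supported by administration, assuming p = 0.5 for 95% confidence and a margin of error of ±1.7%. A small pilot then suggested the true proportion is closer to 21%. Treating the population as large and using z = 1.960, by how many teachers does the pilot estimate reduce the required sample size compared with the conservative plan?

1118

Conservative (p = 0.5): n = 1.960² × 0.25 / 0.017² ≈ 3323.18 → 3324.
Using p = 0.21: p(1−p) = 0.1659, so n = 1.960² × 0.1659 / 0.017² ≈ 2205.26 → 2206.
Reduction: 3324 − 2206 = 1118.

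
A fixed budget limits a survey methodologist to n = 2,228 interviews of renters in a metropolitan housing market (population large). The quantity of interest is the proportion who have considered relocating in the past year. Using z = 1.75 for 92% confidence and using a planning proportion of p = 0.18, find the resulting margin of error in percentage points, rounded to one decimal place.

SE(p̂) = √[p(1−p)/n] = √[0.1476/2228] = 0.00814.
E = z × SE = 1.75 × 0.00814 = 0.01424, or 1.4 percentage points.

1.4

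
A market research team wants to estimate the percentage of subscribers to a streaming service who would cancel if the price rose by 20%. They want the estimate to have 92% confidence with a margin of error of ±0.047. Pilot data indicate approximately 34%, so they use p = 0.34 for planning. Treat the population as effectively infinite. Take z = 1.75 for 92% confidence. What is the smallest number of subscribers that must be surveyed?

312

With p = 0.34, p(1−p) = 0.2244.
n = z²·p(1−p)/E² = 1.75² × 0.2244 / 0.047² = 3.0625 × 0.2244 / 0.002209 ≈ 311.10.
Rounding up gives n = 312.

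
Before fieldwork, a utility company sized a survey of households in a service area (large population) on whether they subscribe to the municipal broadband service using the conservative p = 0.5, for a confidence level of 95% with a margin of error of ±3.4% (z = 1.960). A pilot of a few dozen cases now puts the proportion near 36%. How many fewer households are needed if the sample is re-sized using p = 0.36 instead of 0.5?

Conservative (p = 0.5): n = 1.960² × 0.25 / 0.034² ≈ 830.80 → 831.
Using p = 0.36: p(1−p) = 0.2304, so n = 1.960² × 0.2304 / 0.034² ≈ 765.66 → 766.
Reduction: 831 − 766 = 65.

65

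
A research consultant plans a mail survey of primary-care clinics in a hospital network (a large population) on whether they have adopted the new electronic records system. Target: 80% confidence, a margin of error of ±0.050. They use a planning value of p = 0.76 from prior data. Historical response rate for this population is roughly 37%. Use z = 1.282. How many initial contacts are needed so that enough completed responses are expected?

Completed interviews needed: n₀ = 1.282² × 0.1824 / 0.050² ≈ 119.91 → 120.
At a 37% response rate, contacts needed = 120 / 0.37 ≈ 324.32 → 325.

325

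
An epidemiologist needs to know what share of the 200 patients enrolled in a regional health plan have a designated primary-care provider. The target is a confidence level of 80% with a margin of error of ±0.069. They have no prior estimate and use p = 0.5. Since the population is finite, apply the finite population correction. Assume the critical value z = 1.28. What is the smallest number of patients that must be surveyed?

Unadjusted: n₀ = 1.28² × 0.50 × 0.50 / 0.069² ≈ 86.03, so n₀ = 87.
Finite population correction with N = 200: n = n₀ / (1 + (n₀−1)/N) = 87 / (1 + 86/200) = 87 / 1.4300 ≈ 60.84.
Rounding up, n = 61.

61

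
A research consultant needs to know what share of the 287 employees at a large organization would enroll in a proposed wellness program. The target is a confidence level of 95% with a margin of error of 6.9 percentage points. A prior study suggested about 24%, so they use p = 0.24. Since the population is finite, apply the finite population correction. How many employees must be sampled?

For 95% confidence, z = 1.960.
Unadjusted: n₀ = 1.960² × 0.24 × 0.76 / 0.069² ≈ 147.18, so n₀ = 148.
Finite population correction with N = 287: n = n₀ / (1 + (n₀−1)/N) = 148 / (1 + 147/287) = 148 / 1.5122 ≈ 97.87.
Rounding up, n = 98.

98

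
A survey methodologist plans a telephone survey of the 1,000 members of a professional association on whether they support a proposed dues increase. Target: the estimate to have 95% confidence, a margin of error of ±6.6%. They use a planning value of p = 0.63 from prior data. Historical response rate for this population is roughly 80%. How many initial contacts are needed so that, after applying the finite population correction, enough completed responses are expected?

For 95% confidence, z = 1.96.
Completed interviews needed (unadjusted): n₀ = 1.96² × 0.2331 / 0.066² ≈ 205.57 → 206.
FPC for N = 1,000: n = 206 / (1 + 205/1000) = 206 / 1.2050 ≈ 170.95 → 171.
At an 80% response rate, contacts needed = 171 / 0.80 ≈ 213.75 → 214.

214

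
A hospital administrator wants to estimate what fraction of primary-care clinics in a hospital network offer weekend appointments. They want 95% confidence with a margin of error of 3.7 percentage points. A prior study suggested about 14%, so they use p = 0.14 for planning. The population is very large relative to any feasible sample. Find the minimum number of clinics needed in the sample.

338

For 95% confidence, z = 1.960.
With p = 0.14, p(1−p) = 0.1204.
n = z²·p(1−p)/E² = 1.960² × 0.1204 / 0.037² = 3.8416 × 0.1204 / 0.001369 ≈ 337.86.
Rounding up gives n = 338.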